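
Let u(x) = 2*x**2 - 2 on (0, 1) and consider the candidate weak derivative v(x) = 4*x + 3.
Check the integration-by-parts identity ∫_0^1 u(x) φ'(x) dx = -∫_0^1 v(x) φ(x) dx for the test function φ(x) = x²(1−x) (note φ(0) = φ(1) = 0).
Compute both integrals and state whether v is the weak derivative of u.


LHS = -1/5, RHS = -9/20. No, v is not the weak derivative of u.

u(x) = 2*x**2 - 2, classical derivative u'(x) = 4*x.
φ(x) = x²(1−x), so φ'(x) = x*(2 - 3*x).
Note φ(0) = φ(1) = 0, so the boundary term u·φ vanishes.
LHS = ∫_0^1 u(x) φ'(x) dx = ∫_0^1 (-6*x^4 + 4*x^3 + 6*x^2 - 4*x) dx. Term by term:
  ∫_0^1 -6*x^4 dx = -6/5;  ∫_0^1 4*x^3 dx = 1;  ∫_0^1 6*x^2 dx = 2;
  ∫_0^1 -4*x dx = -2.
Sum: -6/5 + 1 + 2 − 2 = -1/5.
So LHS = -1/5.
∫_0^1 v(x) φ(x) dx = ∫_0^1 (-4*x^4 + x^3 + 3*x^2) dx. Term by term:
  ∫_0^1 -4*x^4 dx = -4/5;  ∫_0^1 x^3 dx = 1/4;  ∫_0^1 3*x^2 dx = 1.
Sum: -4/5 + 1/4 + 1 = 9/20.
So RHS = -∫_0^1 v(x) φ(x) dx = -9/20.
LHS − RHS = 1/4 ≠ 0, so the identity fails.
(For a valid weak derivative the identity must hold for EVERY test function, in particular this one. The failure shows v is NOT the weak derivative of u.)
Correct weak derivative would be u'(x) = 4*x.


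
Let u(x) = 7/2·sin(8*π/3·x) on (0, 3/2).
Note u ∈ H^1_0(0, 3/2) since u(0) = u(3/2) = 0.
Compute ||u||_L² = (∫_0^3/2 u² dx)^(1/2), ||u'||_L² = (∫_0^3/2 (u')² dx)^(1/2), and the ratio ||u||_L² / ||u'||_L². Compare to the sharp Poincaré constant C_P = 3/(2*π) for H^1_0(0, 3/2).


||u||_L² / ||u'||_L² = 3/(8*π) < C_P = 3/(2*π).

u(x) = 7/2·sin(8*π/3·x), so u'(x) = 28*π*cos(8*π*x/3)/3.
Writing u(x) = A·sin(kπx/L) with A = 7/2 and k = 4, use ∫_0^L sin²(kπx/L) dx = L/2 and ∫_0^L cos²(kπx/L) dx = L/2.
u² = 49/4·sin²(8*π/3·x) and (u')² = 784*π^2/9·cos²(8*π/3·x), and each of sin², cos² integrates to L/2 = 3/4 over (0, 3/2).
∫_0^3/2 u² dx = 147/16, so ||u||_L² = 7*sqrt(3)/4.
∫_0^3/2 (u')² dx = 196*π^2/3, so ||u'||_L² = 14*sqrt(3)*π/3.
Ratio ||u||_L² / ||u'||_L² = 3/(8*π).
Sharp Poincaré constant on H^1_0(0, 3/2) is C_P = L/π = 3/(2*π), achieved by sin(2*π/3·x).
This is the k = 4 harmonic; the ratio L/(kπ) is strictly less than C_P = L/π, consistent with the sharp inequality ||u||_L² ≤ C_P ||u'||_L².


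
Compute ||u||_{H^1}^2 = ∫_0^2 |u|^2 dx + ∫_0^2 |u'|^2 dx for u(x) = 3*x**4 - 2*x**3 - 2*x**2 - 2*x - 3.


||u||_{H^1}^2 = 97138/105

The H^1 norm (squared) on an interval (0, L) is
  ||u||_{H^1}^2 = ∫_0^L u(x)^2 dx + ∫_0^L u'(x)^2 dx.
Compute u'(x) = 12*x**3 - 6*x**2 - 4*x - 2.
Then u(x)^2 = 9*x**8 - 12*x**7 - 8*x**6 - 4*x**5 - 6*x**4 + 20*x**3 + 16*x**2 + 12*x + 9 and u'(x)^2 = 144*x**6 - 144*x**5 - 60*x**4 + 40*x**2 + 16*x + 4.
Integrate each monomial from 0 to 2 using ∫_0^2 c·x^n dx = c·2^(n+1)/(n+1):
  ∫_0^2 u(x)^2 dx = ∫_0^2 (9*x^8 - 12*x^7 - 8*x^6 - 4*x^5 - 6*x^4 + 20*x^3 + 16*x^2 + 12*x + 9) dx. Term by term:
    ∫_0^2 9*x^8 dx = 512;  ∫_0^2 -12*x^7 dx = -384;  ∫_0^2 -8*x^6 dx = -1024/7;
    ∫_0^2 -4*x^5 dx = -128/3;  ∫_0^2 -6*x^4 dx = -192/5;  ∫_0^2 20*x^3 dx = 80;
    ∫_0^2 16*x^2 dx = 128/3;  ∫_0^2 12*x dx = 24;  ∫_0^2 9 dx = 18.
  Sum: 512 − 384 − 1024/7 − 128/3 − 192/5 + 80 + 128/3 + 24 + 18 = 2286/35.
  ∫_0^2 u'(x)^2 dx = ∫_0^2 (144*x^6 - 144*x^5 - 60*x^4 + 40*x^2 + 16*x + 4) dx. Term by term:
    ∫_0^2 144*x^6 dx = 18432/7;  ∫_0^2 -144*x^5 dx = -1536;  ∫_0^2 -60*x^4 dx = -384;
    ∫_0^2 40*x^2 dx = 320/3;  ∫_0^2 16*x dx = 32;  ∫_0^2 4 dx = 8.
  Sum: 18432/7 − 1536 − 384 + 320/3 + 32 + 8 = 18056/21.
Adding: ||u||_{H^1}^2 = 2286/35 + 18056/21 = 97138/105.


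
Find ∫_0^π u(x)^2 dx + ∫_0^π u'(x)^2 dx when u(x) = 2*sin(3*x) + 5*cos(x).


||u||_{H^1(0,π)}^2 = 45*π

u'(x) = -5*sin(x) + 6*cos(3*x).
Expand u² and (u')² and integrate term by term on (0, π), using: for integers n ≥ 1, ∫_0^π sin²(nx) dx = ∫_0^π cos²(nx) dx = π/2; for n ≠ n', ∫_0^π sin(nx)sin(n'x) dx = ∫_0^π cos(nx)cos(n'x) dx = 0; and by product-to-sum, ∫_0^π sin(nx)cos(n'x) dx = ½∫_0^π [sin((n+n')x) + sin((n−n')x)] dx, which is 0 when n+n' is even and 2n/(n²−n'²) when n+n' is odd (it need not vanish on (0, π)).
  u² squared terms: (2)²·∫sin(3x)² dx = 4·π/2 = 2*π;  (5)²·∫cos(x)² dx = 25·π/2 = 25*π/2.
  u² cross terms: 2·(2)·(5)·∫sin(3x)·cos(x) dx = 20·(0) = 0.
  So ∫_0^π u² dx = 2*π + 25*π/2 + 0 = 29*π/2.
  (u')² squared terms: (-5)²·∫sin(x)² dx = 25·π/2 = 25*π/2;  (6)²·∫cos(3x)² dx = 36·π/2 = 18*π.
  (u')² cross terms: 2·(-5)·(6)·∫sin(x)·cos(3x) dx = -60·(0) = 0.
  So ∫_0^π (u')² dx = 25*π/2 + 18*π + 0 = 61*π/2.
||u||_{H^1}^2 = (29*π/2) + (61*π/2) = 45*π.


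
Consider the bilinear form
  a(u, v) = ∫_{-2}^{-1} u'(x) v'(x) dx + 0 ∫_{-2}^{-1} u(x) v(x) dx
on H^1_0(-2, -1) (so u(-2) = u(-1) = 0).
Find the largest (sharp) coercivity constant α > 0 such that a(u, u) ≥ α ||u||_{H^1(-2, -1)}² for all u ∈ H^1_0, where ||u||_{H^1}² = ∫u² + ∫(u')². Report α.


α = π^2/(1 + π^2)

Coercivity of a(·,·) on H^1_0(-2, -1) means a(u, u) ≥ α ||u||_{H^1}² for every u ∈ H^1_0.
The interval has length L = 1, and Poincaré/coercivity depend only on L. Here a(u, u) = ∫(u')² + (0)·∫u².
Here c = 0, so a(u,u) = ∫(u')² alone. The condition a(u,u) ≥ α||u||_{H^1}² reads (1−α)∫(u')² ≥ (α−c)∫u². Any admissible α is ≤ 1 (rapidly oscillating u have ∫u²/∫(u')² → 0), and α = 1 would force 0 ≥ (1−c)∫u², impossible since c < 1; so 1−α > 0. By the sharp Poincaré inequality on H^1_0 of an interval of length L, ∫(u')² ≥ (π/L)²∫u² with equality for the first sine mode sin(π(x−x₀)/L) (x₀ the left endpoint), so the inequality holds for all u iff (1−α)(π/L)² ≥ α − c, i.e. α ≤ ((π/L)² + c)/((π/L)² + 1) = (1 + c(L/π)²)/(1 + (L/π)²). (Direct route, valid since c ≤ 0: Poincaré gives c∫u² ≥ c(L/π)²∫(u')², so a(u,u) ≥ (1 + c(L/π)²)∫(u')², while ||u||_{H^1}² ≤ (1 + (L/π)²)∫(u')²; dividing yields the same α.) With (π/L)² = π^2 and c = 0, the largest admissible constant is α = ((π/L)² + c)/((π/L)² + 1).
Simplifying, α = π^2/(1 + π^2).


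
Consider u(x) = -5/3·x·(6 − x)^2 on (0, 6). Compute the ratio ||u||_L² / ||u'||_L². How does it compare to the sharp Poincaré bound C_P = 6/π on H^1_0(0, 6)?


||u||_L² / ||u'||_L² = 3*sqrt(14)/7 < C_P = 6/π.

u(x) = -5/3·x·(6 − x)^2, so u'(x) = 5*(2 - x)*(x - 6).
u(x) = -5/3·x·(6 − x)^2 vanishes at x = 0 and x = 6, so u ∈ H^1_0(0, 6). Differentiate via the product rule and integrate the resulting polynomials term by term.
  ∫_0^6 u² dx = ∫_0^6 (25*x^6/9 - 200*x^5/3 + 600*x^4 - 2400*x^3 + 3600*x^2) dx. Term by term:
    ∫_0^6 25*x^6/9 dx = 777600/7;  ∫_0^6 -200*x^5/3 dx = -518400;  ∫_0^6 600*x^4 dx = 933120;
    ∫_0^6 -2400*x^3 dx = -777600;  ∫_0^6 3600*x^2 dx = 259200.
  Sum: 777600/7 − 518400 + 933120 − 777600 + 259200 = 51840/7.
  ∫_0^6 (u')² dx = ∫_0^6 (25*x^4 - 400*x^3 + 2200*x^2 - 4800*x + 3600) dx. Term by term:
    ∫_0^6 25*x^4 dx = 38880;  ∫_0^6 -400*x^3 dx = -129600;  ∫_0^6 2200*x^2 dx = 158400;
    ∫_0^6 -4800*x dx = -86400;  ∫_0^6 3600 dx = 21600.
  Sum: 38880 − 129600 + 158400 − 86400 + 21600 = 2880.
∫_0^6 u² dx = 51840/7, so ||u||_L² = 72*sqrt(70)/7.
∫_0^6 (u')² dx = 2880, so ||u'||_L² = 24*sqrt(5).
Ratio ||u||_L² / ||u'||_L² = 3*sqrt(14)/7.
Sharp Poincaré constant on H^1_0(0, 6) is C_P = L/π = 6/π, achieved by sin(π/6·x).
A polynomial bump cannot attain the sharp Poincaré constant (only the first sine eigenfunction does), so the ratio is strictly less than C_P, consistent with ||u||_L² ≤ C_P ||u'||_L².


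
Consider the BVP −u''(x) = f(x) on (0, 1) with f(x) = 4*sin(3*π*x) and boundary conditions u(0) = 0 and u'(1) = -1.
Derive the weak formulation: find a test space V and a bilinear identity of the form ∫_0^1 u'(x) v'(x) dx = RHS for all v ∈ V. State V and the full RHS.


V = {v ∈ H^1(0, 1) : v(0) = 0} (test functions vanish at x = 0 where u is specified); weak form: ∫_0^1 u'v' dx = ∫_0^1 (4*sin(3*π*x)) v dx − v(1) for all v ∈ V.

Multiply both sides by a test function v and integrate from 0 to 1:
  ∫_0^1 −u''(x) v(x) dx = ∫_0^1 f(x) v(x) dx.
Integrate the LHS by parts once:
  ∫_0^1 −u'' v dx = −[u'(x) v(x)]_0^1 + ∫_0^1 u'(x) v'(x) dx.
Thus ∫_0^1 u'(x) v'(x) dx = ∫_0^1 f(x) v(x) dx + [u'(x) v(x)]_0^1.
Choose V so that boundary terms are either known or forced to vanish.
Mixed BC: u(0) = 0 (Dirichlet) and u'(1) = -1 (Neumann). Define V = {v ∈ H^1(0, 1) : v(0) = 0}. Then [u' v]_0^1 = u'(1)·v(1) − u'(0)·0 = − v(1).
Weak formulation: find u (satisfying any essential BC) such that ∫_0^1 u'(x) v'(x) dx = ∫_0^1 f v dx − v(1) for all v ∈ V (Dirichlet at 0 absorbed into V; Neumann datum at x = 1 contributes the boundary term).
Substituting f(x) = 4*sin(3*π*x), the right-hand side is ∫_0^1 (4*sin(3*π*x)) v dx − v(1).


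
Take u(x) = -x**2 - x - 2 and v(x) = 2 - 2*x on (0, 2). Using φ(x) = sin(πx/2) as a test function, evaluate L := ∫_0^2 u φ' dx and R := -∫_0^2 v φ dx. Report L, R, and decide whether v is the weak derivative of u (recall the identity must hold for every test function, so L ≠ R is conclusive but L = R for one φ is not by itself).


LHS = 12/π, RHS = 0. No, v is not the weak derivative of u.

u(x) = -x**2 - x - 2, classical derivative u'(x) = -2*x - 1.
φ(x) = sin(πx/2), so φ'(x) = π*cos(π*x/2)/2.
Note φ(0) = φ(2) = 0, so the boundary term u·φ vanishes.
LHS = ∫_0^2 u(x) φ'(x) dx = ∫_0^2 (-π*x^2*cos(π*x/2)/2 - π*x*cos(π*x/2)/2 - π*cos(π*x/2)) dx. Term by term:
  ∫_0^2 -π*cos(π*x/2) dx = 0;  ∫_0^2 -π*x*cos(π*x/2)/2 dx = 4/π;  ∫_0^2 -π*x^2*cos(π*x/2)/2 dx = 8/π.
Sum: 0 + 4/π + 8/π = 12/π.
So LHS = 12/π.
∫_0^2 v(x) φ(x) dx = ∫_0^2 (-2*x*sin(π*x/2) + 2*sin(π*x/2)) dx. Term by term:
  ∫_0^2 2*sin(π*x/2) dx = 8/π;  ∫_0^2 -2*x*sin(π*x/2) dx = -8/π.
Sum: 8/π − 8/π = 0.
So RHS = -∫_0^2 v(x) φ(x) dx = 0.
LHS − RHS = 12/π ≠ 0, so the identity fails.
(For a valid weak derivative the identity must hold for EVERY test function, in particular this one. The failure shows v is NOT the weak derivative of u.)
Correct weak derivative would be u'(x) = -2*x - 1.


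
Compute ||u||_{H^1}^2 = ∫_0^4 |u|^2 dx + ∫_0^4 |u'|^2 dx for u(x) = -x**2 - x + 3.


||u||_{H^1}^2 = 5032/15

The H^1 norm (squared) on an interval (0, L) is
  ||u||_{H^1}^2 = ∫_0^L u(x)^2 dx + ∫_0^L u'(x)^2 dx.
Compute u'(x) = -2*x - 1.
Then u(x)^2 = x**4 + 2*x**3 - 5*x**2 - 6*x + 9 and u'(x)^2 = 4*x**2 + 4*x + 1.
Integrate each monomial from 0 to 4 using ∫_0^4 c·x^n dx = c·4^(n+1)/(n+1):
  ∫_0^4 u(x)^2 dx = ∫_0^4 (x^4 + 2*x^3 - 5*x^2 - 6*x + 9) dx. Term by term:
    ∫_0^4 x^4 dx = 1024/5;  ∫_0^4 2*x^3 dx = 128;  ∫_0^4 -5*x^2 dx = -320/3;
    ∫_0^4 -6*x dx = -48;  ∫_0^4 9 dx = 36.
  Sum: 1024/5 + 128 − 320/3 − 48 + 36 = 3212/15.
  ∫_0^4 u'(x)^2 dx = ∫_0^4 (4*x^2 + 4*x + 1) dx. Term by term:
    ∫_0^4 4*x^2 dx = 256/3;  ∫_0^4 4*x dx = 32;  ∫_0^4 1 dx = 4.
  Sum: 256/3 + 32 + 4 = 364/3.
Adding: ||u||_{H^1}^2 = 3212/15 + 364/3 = 5032/15.


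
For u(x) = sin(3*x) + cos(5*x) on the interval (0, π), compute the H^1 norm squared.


||u||_{H^1(0,π)}^2 = 18*π

u'(x) = -5*sin(5*x) + 3*cos(3*x).
Expand u² and (u')² and integrate term by term on (0, π), using: for integers n ≥ 1, ∫_0^π sin²(nx) dx = ∫_0^π cos²(nx) dx = π/2; for n ≠ n', ∫_0^π sin(nx)sin(n'x) dx = ∫_0^π cos(nx)cos(n'x) dx = 0; and by product-to-sum, ∫_0^π sin(nx)cos(n'x) dx = ½∫_0^π [sin((n+n')x) + sin((n−n')x)] dx, which is 0 when n+n' is even and 2n/(n²−n'²) when n+n' is odd (it need not vanish on (0, π)).
  u² squared terms: (1)²·∫cos(5x)² dx = 1·π/2 = π/2;  (1)²·∫sin(3x)² dx = 1·π/2 = π/2.
  u² cross terms: 2·(1)·(1)·∫cos(5x)·sin(3x) dx = 2·(0) = 0.
  So ∫_0^π u² dx = π/2 + π/2 + 0 = π.
  (u')² squared terms: (-5)²·∫sin(5x)² dx = 25·π/2 = 25*π/2;  (3)²·∫cos(3x)² dx = 9·π/2 = 9*π/2.
  (u')² cross terms: 2·(-5)·(3)·∫sin(5x)·cos(3x) dx = -30·(0) = 0.
  So ∫_0^π (u')² dx = 25*π/2 + 9*π/2 + 0 = 17*π.
||u||_{H^1}^2 = (π) + (17*π) = 18*π.


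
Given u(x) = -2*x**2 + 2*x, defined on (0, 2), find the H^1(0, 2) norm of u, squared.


||u||_{H^1}^2 = 344/15

The H^1 norm (squared) on an interval (0, L) is
  ||u||_{H^1}^2 = ∫_0^L u(x)^2 dx + ∫_0^L u'(x)^2 dx.
Compute u'(x) = 2 - 4*x.
Then u(x)^2 = 4*x**4 - 8*x**3 + 4*x**2 and u'(x)^2 = 16*x**2 - 16*x + 4.
Integrate each monomial from 0 to 2 using ∫_0^2 c·x^n dx = c·2^(n+1)/(n+1):
  ∫_0^2 u(x)^2 dx = ∫_0^2 (4*x^4 - 8*x^3 + 4*x^2) dx. Term by term:
    ∫_0^2 4*x^4 dx = 128/5;  ∫_0^2 -8*x^3 dx = -32;  ∫_0^2 4*x^2 dx = 32/3.
  Sum: 128/5 − 32 + 32/3 = 64/15.
  ∫_0^2 u'(x)^2 dx = ∫_0^2 (16*x^2 - 16*x + 4) dx. Term by term:
    ∫_0^2 16*x^2 dx = 128/3;  ∫_0^2 -16*x dx = -32;  ∫_0^2 4 dx = 8.
  Sum: 128/3 − 32 + 8 = 56/3.
Adding: ||u||_{H^1}^2 = 64/15 + 56/3 = 344/15.


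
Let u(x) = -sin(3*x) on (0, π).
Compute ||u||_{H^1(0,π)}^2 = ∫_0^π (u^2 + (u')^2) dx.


||u||_{H^1(0,π)}^2 = 5*π

u'(x) = -3*cos(3*x).
Expand u² and (u')² and integrate term by term on (0, π), using: for integers n ≥ 1, ∫_0^π sin²(nx) dx = ∫_0^π cos²(nx) dx = π/2; for n ≠ n', ∫_0^π sin(nx)sin(n'x) dx = ∫_0^π cos(nx)cos(n'x) dx = 0; and by product-to-sum, ∫_0^π sin(nx)cos(n'x) dx = ½∫_0^π [sin((n+n')x) + sin((n−n')x)] dx, which is 0 when n+n' is even and 2n/(n²−n'²) when n+n' is odd (it need not vanish on (0, π)).
  u² squared terms: (-1)²·∫sin(3x)² dx = 1·π/2 = π/2.
  So ∫_0^π u² dx = π/2.
  (u')² squared terms: (-3)²·∫cos(3x)² dx = 9·π/2 = 9*π/2.
  So ∫_0^π (u')² dx = 9*π/2.
||u||_{H^1}^2 = (π/2) + (9*π/2) = 5*π.


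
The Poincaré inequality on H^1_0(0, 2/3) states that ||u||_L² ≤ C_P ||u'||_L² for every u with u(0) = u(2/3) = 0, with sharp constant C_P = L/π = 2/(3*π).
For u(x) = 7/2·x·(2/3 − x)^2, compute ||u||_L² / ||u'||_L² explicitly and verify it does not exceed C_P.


||u||_L² / ||u'||_L² = sqrt(14)/21 < C_P = 2/(3*π).

u(x) = 7/2·x·(2/3 − x)^2, so u'(x) = 21*x^2/2 - 28*x/3 + 14/9.
u(x) = 7/2·x·(2/3 − x)^2 vanishes at x = 0 and x = 2/3, so u ∈ H^1_0(0, 2/3). Differentiate via the product rule and integrate the resulting polynomials term by term.
  ∫_0^2/3 u² dx = ∫_0^2/3 (49*x^6/4 - 98*x^5/3 + 98*x^4/3 - 392*x^3/27 + 196*x^2/81) dx. Term by term:
    ∫_0^2/3 49*x^6/4 dx = 224/2187;  ∫_0^2/3 -98*x^5/3 dx = -3136/6561;  ∫_0^2/3 98*x^4/3 dx = 3136/3645;
    ∫_0^2/3 -392*x^3/27 dx = -1568/2187;  ∫_0^2/3 196*x^2/81 dx = 1568/6561.
  Sum: 224/2187 − 3136/6561 + 3136/3645 − 1568/2187 + 1568/6561 = 224/32805.
  ∫_0^2/3 (u')² dx = ∫_0^2/3 (441*x^4/4 - 196*x^3 + 1078*x^2/9 - 784*x/27 + 196/81) dx. Term by term:
    ∫_0^2/3 441*x^4/4 dx = 392/135;  ∫_0^2/3 -196*x^3 dx = -784/81;  ∫_0^2/3 1078*x^2/9 dx = 8624/729;
    ∫_0^2/3 -784*x/27 dx = -1568/243;  ∫_0^2/3 196/81 dx = 392/243.
  Sum: 392/135 − 784/81 + 8624/729 − 1568/243 + 392/243 = 784/3645.
∫_0^2/3 u² dx = 224/32805, so ||u||_L² = 4*sqrt(70)/405.
∫_0^2/3 (u')² dx = 784/3645, so ||u'||_L² = 28*sqrt(5)/135.
Ratio ||u||_L² / ||u'||_L² = sqrt(14)/21.
Sharp Poincaré constant on H^1_0(0, 2/3) is C_P = L/π = 2/(3*π), achieved by sin(3*π/2·x).
A polynomial bump cannot attain the sharp Poincaré constant (only the first sine eigenfunction does), so the ratio is strictly less than C_P, consistent with ||u||_L² ≤ C_P ||u'||_L².


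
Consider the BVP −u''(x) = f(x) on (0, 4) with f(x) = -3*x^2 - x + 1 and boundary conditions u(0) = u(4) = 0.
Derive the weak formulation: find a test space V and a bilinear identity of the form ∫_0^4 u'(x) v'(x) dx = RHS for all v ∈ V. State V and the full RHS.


V = H^1_0(0, 4) (so v(0) = v(4) = 0); weak form: ∫_0^4 u'v' dx = ∫_0^4 (-3*x^2 - x + 1) v dx for all v ∈ V.

Multiply both sides by a test function v and integrate from 0 to 4:
  ∫_0^4 −u''(x) v(x) dx = ∫_0^4 f(x) v(x) dx.
Integrate the LHS by parts once:
  ∫_0^4 −u'' v dx = −[u'(x) v(x)]_0^4 + ∫_0^4 u'(x) v'(x) dx.
Thus ∫_0^4 u'(x) v'(x) dx = ∫_0^4 f(x) v(x) dx + [u'(x) v(x)]_0^4.
Choose V so that boundary terms are either known or forced to vanish.
u is Dirichlet: u(0) = u(4) = 0. Let V = H^1_0(0, 4); then v(0) = v(4) = 0, and [u' v]_0^4 = 0.
Weak formulation: find u (satisfying any essential BC) such that ∫_0^4 u'(x) v'(x) dx = ∫_0^4 f v dx for all v ∈ V.
Substituting f(x) = -3*x^2 - x + 1, the right-hand side is ∫_0^4 (-3*x^2 - x + 1) v dx.


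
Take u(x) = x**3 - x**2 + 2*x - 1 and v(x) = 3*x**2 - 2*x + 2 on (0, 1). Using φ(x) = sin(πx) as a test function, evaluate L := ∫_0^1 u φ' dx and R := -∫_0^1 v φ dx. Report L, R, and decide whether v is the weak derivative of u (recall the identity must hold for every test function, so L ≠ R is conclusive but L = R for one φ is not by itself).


LHS = -5/π + 12/π^3, RHS = -5/π + 12/π^3. Yes, v = u' weakly.

u(x) = x**3 - x**2 + 2*x - 1, classical derivative u'(x) = 3*x**2 - 2*x + 2.
φ(x) = sin(πx), so φ'(x) = π*cos(π*x).
Note φ(0) = φ(1) = 0, so the boundary term u·φ vanishes.
LHS = ∫_0^1 u(x) φ'(x) dx = ∫_0^1 (π*x^3*cos(π*x) - π*x^2*cos(π*x) + 2*π*x*cos(π*x) - π*cos(π*x)) dx. Term by term:
  ∫_0^1 -π*cos(π*x) dx = 0;  ∫_0^1 π*x^3*cos(π*x) dx = -3/π + 12/π^3;  ∫_0^1 -π*x^2*cos(π*x) dx = 2/π;
  ∫_0^1 2*π*x*cos(π*x) dx = -4/π.
Sum: 0 + -3/π + 12/π^3 + 2/π − 4/π = -5/π + 12/π^3.
So LHS = -5/π + 12/π^3.
∫_0^1 v(x) φ(x) dx = ∫_0^1 (3*x^2*sin(π*x) - 2*x*sin(π*x) + 2*sin(π*x)) dx. Term by term:
  ∫_0^1 2*sin(π*x) dx = 4/π;  ∫_0^1 -2*x*sin(π*x) dx = -2/π;  ∫_0^1 3*x^2*sin(π*x) dx = -12/π^3 + 3/π.
Sum: 4/π − 2/π + -12/π^3 + 3/π = -12/π^3 + 5/π.
So RHS = -∫_0^1 v(x) φ(x) dx = -5/π + 12/π^3.
LHS = RHS, so the identity holds for this test φ.
Moreover u is smooth here and v(x) = u'(x) = 3*x**2 - 2*x + 2 pointwise, so the identity holds for every test function. Hence v is the weak derivative of u.


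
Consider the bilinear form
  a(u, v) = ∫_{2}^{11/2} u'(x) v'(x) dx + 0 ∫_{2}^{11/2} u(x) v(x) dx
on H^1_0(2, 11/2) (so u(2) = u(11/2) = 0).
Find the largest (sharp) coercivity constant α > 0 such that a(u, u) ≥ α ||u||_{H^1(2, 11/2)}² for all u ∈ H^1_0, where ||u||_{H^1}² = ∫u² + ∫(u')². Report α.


α = 4*π^2/(4*π^2 + 49)

Coercivity of a(·,·) on H^1_0(2, 11/2) means a(u, u) ≥ α ||u||_{H^1}² for every u ∈ H^1_0.
The interval has length L = 7/2, and Poincaré/coercivity depend only on L. Here a(u, u) = ∫(u')² + (0)·∫u².
Here c = 0, so a(u,u) = ∫(u')² alone. The condition a(u,u) ≥ α||u||_{H^1}² reads (1−α)∫(u')² ≥ (α−c)∫u². Any admissible α is ≤ 1 (rapidly oscillating u have ∫u²/∫(u')² → 0), and α = 1 would force 0 ≥ (1−c)∫u², impossible since c < 1; so 1−α > 0. By the sharp Poincaré inequality on H^1_0 of an interval of length L, ∫(u')² ≥ (π/L)²∫u² with equality for the first sine mode sin(π(x−x₀)/L) (x₀ the left endpoint), so the inequality holds for all u iff (1−α)(π/L)² ≥ α − c, i.e. α ≤ ((π/L)² + c)/((π/L)² + 1) = (1 + c(L/π)²)/(1 + (L/π)²). (Direct route, valid since c ≤ 0: Poincaré gives c∫u² ≥ c(L/π)²∫(u')², so a(u,u) ≥ (1 + c(L/π)²)∫(u')², while ||u||_{H^1}² ≤ (1 + (L/π)²)∫(u')²; dividing yields the same α.) With (π/L)² = 4*π^2/49 and c = 0, the largest admissible constant is α = ((π/L)² + c)/((π/L)² + 1).
Simplifying, α = 4*π^2/(4*π^2 + 49).


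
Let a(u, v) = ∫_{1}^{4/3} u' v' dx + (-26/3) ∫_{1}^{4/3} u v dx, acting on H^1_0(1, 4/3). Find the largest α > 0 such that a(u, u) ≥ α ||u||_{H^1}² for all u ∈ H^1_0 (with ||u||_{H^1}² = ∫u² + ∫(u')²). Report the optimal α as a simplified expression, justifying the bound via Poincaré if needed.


α = (-26 + 27*π^2)/(3*(1 + 9*π^2))

Coercivity of a(·,·) on H^1_0(1, 4/3) means a(u, u) ≥ α ||u||_{H^1}² for every u ∈ H^1_0.
The interval has length L = 1/3, and Poincaré/coercivity depend only on L. Here a(u, u) = ∫(u')² + (-26/3)·∫u².
Here c = -26/3 < 0 with |c| < (π/L)² = 9*π^2, so coercivity still holds. The condition a(u,u) ≥ α||u||_{H^1}² reads (1−α)∫(u')² ≥ (α−c)∫u². Any admissible α is ≤ 1 (rapidly oscillating u have ∫u²/∫(u')² → 0), and α = 1 would force 0 ≥ (1−c)∫u², impossible since c < 1; so 1−α > 0. By the sharp Poincaré inequality on H^1_0 of an interval of length L, ∫(u')² ≥ (π/L)²∫u² with equality for the first sine mode sin(π(x−x₀)/L) (x₀ the left endpoint), so the inequality holds for all u iff (1−α)(π/L)² ≥ α − c, i.e. α ≤ ((π/L)² + c)/((π/L)² + 1) = (1 + c(L/π)²)/(1 + (L/π)²). (Direct route, valid since c ≤ 0: Poincaré gives c∫u² ≥ c(L/π)²∫(u')², so a(u,u) ≥ (1 + c(L/π)²)∫(u')², while ||u||_{H^1}² ≤ (1 + (L/π)²)∫(u')²; dividing yields the same α.) With (π/L)² = 9*π^2 and c = -26/3, the largest admissible constant is α = ((π/L)² + c)/((π/L)² + 1).
Simplifying, α = (-26 + 27*π^2)/(3*(1 + 9*π^2)).


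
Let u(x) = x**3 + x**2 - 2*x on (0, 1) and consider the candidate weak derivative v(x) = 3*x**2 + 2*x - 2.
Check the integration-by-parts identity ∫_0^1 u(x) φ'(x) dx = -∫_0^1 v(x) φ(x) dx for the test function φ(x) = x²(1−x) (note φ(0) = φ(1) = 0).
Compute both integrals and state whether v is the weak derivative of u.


LHS = -1/30, RHS = -1/30. Yes, v = u' weakly.

u(x) = x**3 + x**2 - 2*x, classical derivative u'(x) = 3*x**2 + 2*x - 2.
φ(x) = x²(1−x), so φ'(x) = x*(2 - 3*x).
Note φ(0) = φ(1) = 0, so the boundary term u·φ vanishes.
LHS = ∫_0^1 u(x) φ'(x) dx = ∫_0^1 (-3*x^5 - x^4 + 8*x^3 - 4*x^2) dx. Term by term:
  ∫_0^1 -3*x^5 dx = -1/2;  ∫_0^1 -x^4 dx = -1/5;  ∫_0^1 8*x^3 dx = 2;
  ∫_0^1 -4*x^2 dx = -4/3.
Sum: -1/2 − 1/5 + 2 − 4/3 = -1/30.
So LHS = -1/30.
∫_0^1 v(x) φ(x) dx = ∫_0^1 (-3*x^5 + x^4 + 4*x^3 - 2*x^2) dx. Term by term:
  ∫_0^1 -3*x^5 dx = -1/2;  ∫_0^1 x^4 dx = 1/5;  ∫_0^1 4*x^3 dx = 1;
  ∫_0^1 -2*x^2 dx = -2/3.
Sum: -1/2 + 1/5 + 1 − 2/3 = 1/30.
So RHS = -∫_0^1 v(x) φ(x) dx = -1/30.
LHS = RHS, so the identity holds for this test φ.
Moreover u is smooth here and v(x) = u'(x) = 3*x**2 + 2*x - 2 pointwise, so the identity holds for every test function. Hence v is the weak derivative of u.


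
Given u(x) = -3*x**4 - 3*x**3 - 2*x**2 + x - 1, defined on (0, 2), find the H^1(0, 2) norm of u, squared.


||u||_{H^1}^2 = 273824/35

The H^1 norm (squared) on an interval (0, L) is
  ||u||_{H^1}^2 = ∫_0^L u(x)^2 dx + ∫_0^L u'(x)^2 dx.
Compute u'(x) = -12*x**3 - 9*x**2 - 4*x + 1.
Then u(x)^2 = 9*x**8 + 18*x**7 + 21*x**6 + 6*x**5 + 4*x**4 + 2*x**3 + 5*x**2 - 2*x + 1 and u'(x)^2 = 144*x**6 + 216*x**5 + 177*x**4 + 48*x**3 - 2*x**2 - 8*x + 1.
Integrate each monomial from 0 to 2 using ∫_0^2 c·x^n dx = c·2^(n+1)/(n+1):
  ∫_0^2 u(x)^2 dx = ∫_0^2 (9*x^8 + 18*x^7 + 21*x^6 + 6*x^5 + 4*x^4 + 2*x^3 + 5*x^2 - 2*x + 1) dx. Term by term:
    ∫_0^2 9*x^8 dx = 512;  ∫_0^2 18*x^7 dx = 576;  ∫_0^2 21*x^6 dx = 384;
    ∫_0^2 6*x^5 dx = 64;  ∫_0^2 4*x^4 dx = 128/5;  ∫_0^2 2*x^3 dx = 8;
    ∫_0^2 5*x^2 dx = 40/3;  ∫_0^2 -2*x dx = -4;  ∫_0^2 1 dx = 2.
  Sum: 512 + 576 + 384 + 64 + 128/5 + 8 + 40/3 − 4 + 2 = 23714/15.
  ∫_0^2 u'(x)^2 dx = ∫_0^2 (144*x^6 + 216*x^5 + 177*x^4 + 48*x^3 - 2*x^2 - 8*x + 1) dx. Term by term:
    ∫_0^2 144*x^6 dx = 18432/7;  ∫_0^2 216*x^5 dx = 2304;  ∫_0^2 177*x^4 dx = 5664/5;
    ∫_0^2 48*x^3 dx = 192;  ∫_0^2 -2*x^2 dx = -16/3;  ∫_0^2 -8*x dx = -16;
    ∫_0^2 1 dx = 2.
  Sum: 18432/7 + 2304 + 5664/5 + 192 − 16/3 − 16 + 2 = 655474/105.
Adding: ||u||_{H^1}^2 = 23714/15 + 655474/105 = 273824/35.


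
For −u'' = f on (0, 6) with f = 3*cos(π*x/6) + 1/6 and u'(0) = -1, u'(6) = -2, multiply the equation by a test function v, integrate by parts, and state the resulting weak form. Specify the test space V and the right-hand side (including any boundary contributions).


V = H^1(0, 6) (v unrestricted at boundary; u is determined up to an additive constant); weak form: ∫_0^6 u'v' dx = ∫_0^6 (3*cos(π*x/6) + 1/6) v dx − 2·v(6) + v(0) for all v ∈ V.

Multiply both sides by a test function v and integrate from 0 to 6:
  ∫_0^6 −u''(x) v(x) dx = ∫_0^6 f(x) v(x) dx.
Integrate the LHS by parts once:
  ∫_0^6 −u'' v dx = −[u'(x) v(x)]_0^6 + ∫_0^6 u'(x) v'(x) dx.
Thus ∫_0^6 u'(x) v'(x) dx = ∫_0^6 f(x) v(x) dx + [u'(x) v(x)]_0^6.
Choose V so that boundary terms are either known or forced to vanish.
u has inhomogeneous Neumann u'(0) = -1, u'(6) = -2. [u' v]_0^6 = (-2)·v(6) − (-1)·v(0) = − 2·v(6) + v(0). Take V = H^1(0, 6); boundary term becomes part of RHS.
Weak formulation: find u (satisfying any essential BC) such that ∫_0^6 u'(x) v'(x) dx = ∫_0^6 f v dx − 2·v(6) + v(0) for all v ∈ V (Neumann data are natural BCs: they enter the RHS as boundary terms).
Substituting f(x) = 3*cos(π*x/6) + 1/6, the right-hand side is ∫_0^6 (3*cos(π*x/6) + 1/6) v dx − 2·v(6) + v(0).
Compatibility check (pure Neumann): taking v ≡ 1 ∈ V gives 0 = ∫_0^6 f dx + (-2) − (-1), i.e. ∫_0^6 f dx must equal u'(0) − u'(6) = 1. Indeed ∫_0^6 (3*cos(π*x/6) + 1/6) dx = 1, so the data are compatible. The solution is then unique only up to an additive constant (fix it e.g. by requiring ∫_0^6 u dx = 0).


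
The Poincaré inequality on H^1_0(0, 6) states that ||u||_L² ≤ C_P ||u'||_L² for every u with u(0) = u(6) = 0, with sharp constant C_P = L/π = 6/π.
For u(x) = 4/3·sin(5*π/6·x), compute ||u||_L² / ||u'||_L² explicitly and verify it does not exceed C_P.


||u||_L² / ||u'||_L² = 6/(5*π) < C_P = 6/π.

u(x) = 4/3·sin(5*π/6·x), so u'(x) = 10*π*cos(5*π*x/6)/9.
Writing u(x) = A·sin(kπx/L) with A = 4/3 and k = 5, use ∫_0^L sin²(kπx/L) dx = L/2 and ∫_0^L cos²(kπx/L) dx = L/2.
u² = 16/9·sin²(5*π/6·x) and (u')² = 100*π^2/81·cos²(5*π/6·x), and each of sin², cos² integrates to L/2 = 3 over (0, 6).
∫_0^6 u² dx = 16/3, so ||u||_L² = 4*sqrt(3)/3.
∫_0^6 (u')² dx = 100*π^2/27, so ||u'||_L² = 10*sqrt(3)*π/9.
Ratio ||u||_L² / ||u'||_L² = 6/(5*π).
Sharp Poincaré constant on H^1_0(0, 6) is C_P = L/π = 6/π, achieved by sin(π/6·x).
This is the k = 5 harmonic; the ratio L/(kπ) is strictly less than C_P = L/π, consistent with the sharp inequality ||u||_L² ≤ C_P ||u'||_L².


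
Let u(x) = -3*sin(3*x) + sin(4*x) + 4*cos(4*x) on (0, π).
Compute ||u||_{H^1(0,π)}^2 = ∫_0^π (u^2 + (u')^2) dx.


||u||_{H^1(0,π)}^2 = 2448/7 + 379*π/2

u'(x) = -16*sin(4*x) - 9*cos(3*x) + 4*cos(4*x).
Expand u² and (u')² and integrate term by term on (0, π), using: for integers n ≥ 1, ∫_0^π sin²(nx) dx = ∫_0^π cos²(nx) dx = π/2; for n ≠ n', ∫_0^π sin(nx)sin(n'x) dx = ∫_0^π cos(nx)cos(n'x) dx = 0; and by product-to-sum, ∫_0^π sin(nx)cos(n'x) dx = ½∫_0^π [sin((n+n')x) + sin((n−n')x)] dx, which is 0 when n+n' is even and 2n/(n²−n'²) when n+n' is odd (it need not vanish on (0, π)).
  u² squared terms: (-3)²·∫sin(3x)² dx = 9·π/2 = 9*π/2;  (4)²·∫cos(4x)² dx = 16·π/2 = 8*π;  (1)²·∫sin(4x)² dx = 1·π/2 = π/2.
  u² cross terms: 2·(-3)·(4)·∫sin(3x)·cos(4x) dx = -24·(-6/7) = 144/7;  2·(-3)·(1)·∫sin(3x)·sin(4x) dx = -6·(0) = 0;  2·(4)·(1)·∫cos(4x)·sin(4x) dx = 8·(0) = 0.
  So ∫_0^π u² dx = 9*π/2 + 8*π + π/2 + 144/7 + 0 + 0 = 144/7 + 13*π.
  (u')² squared terms: (-16)²·∫sin(4x)² dx = 256·π/2 = 128*π;  (-9)²·∫cos(3x)² dx = 81·π/2 = 81*π/2;  (4)²·∫cos(4x)² dx = 16·π/2 = 8*π.
  (u')² cross terms: 2·(-16)·(-9)·∫sin(4x)·cos(3x) dx = 288·(8/7) = 2304/7;  2·(-16)·(4)·∫sin(4x)·cos(4x) dx = -128·(0) = 0;  2·(-9)·(4)·∫cos(3x)·cos(4x) dx = -72·(0) = 0.
  So ∫_0^π (u')² dx = 128*π + 81*π/2 + 8*π + 2304/7 + 0 + 0 = 2304/7 + 353*π/2.
||u||_{H^1}^2 = (144/7 + 13*π) + (2304/7 + 353*π/2) = 2448/7 + 379*π/2.


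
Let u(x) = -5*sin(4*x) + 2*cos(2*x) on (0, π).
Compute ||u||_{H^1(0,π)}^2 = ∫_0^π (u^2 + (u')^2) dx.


||u||_{H^1(0,π)}^2 = 445*π/2

u'(x) = -4*sin(2*x) - 20*cos(4*x).
Expand u² and (u')² and integrate term by term on (0, π), using: for integers n ≥ 1, ∫_0^π sin²(nx) dx = ∫_0^π cos²(nx) dx = π/2; for n ≠ n', ∫_0^π sin(nx)sin(n'x) dx = ∫_0^π cos(nx)cos(n'x) dx = 0; and by product-to-sum, ∫_0^π sin(nx)cos(n'x) dx = ½∫_0^π [sin((n+n')x) + sin((n−n')x)] dx, which is 0 when n+n' is even and 2n/(n²−n'²) when n+n' is odd (it need not vanish on (0, π)).
  u² squared terms: (-5)²·∫sin(4x)² dx = 25·π/2 = 25*π/2;  (2)²·∫cos(2x)² dx = 4·π/2 = 2*π.
  u² cross terms: 2·(-5)·(2)·∫sin(4x)·cos(2x) dx = -20·(0) = 0.
  So ∫_0^π u² dx = 25*π/2 + 2*π + 0 = 29*π/2.
  (u')² squared terms: (-20)²·∫cos(4x)² dx = 400·π/2 = 200*π;  (-4)²·∫sin(2x)² dx = 16·π/2 = 8*π.
  (u')² cross terms: 2·(-20)·(-4)·∫cos(4x)·sin(2x) dx = 160·(0) = 0.
  So ∫_0^π (u')² dx = 200*π + 8*π + 0 = 208*π.
||u||_{H^1}^2 = (29*π/2) + (208*π) = 445*π/2.


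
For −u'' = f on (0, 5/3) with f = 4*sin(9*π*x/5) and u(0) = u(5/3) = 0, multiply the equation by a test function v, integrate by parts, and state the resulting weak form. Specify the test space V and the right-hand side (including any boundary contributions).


V = H^1_0(0, 5/3) (so v(0) = v(5/3) = 0); weak form: ∫_0^5/3 u'v' dx = ∫_0^5/3 (4*sin(9*π*x/5)) v dx for all v ∈ V.

Multiply both sides by a test function v and integrate from 0 to 5/3:
  ∫_0^5/3 −u''(x) v(x) dx = ∫_0^5/3 f(x) v(x) dx.
Integrate the LHS by parts once:
  ∫_0^5/3 −u'' v dx = −[u'(x) v(x)]_0^5/3 + ∫_0^5/3 u'(x) v'(x) dx.
Thus ∫_0^5/3 u'(x) v'(x) dx = ∫_0^5/3 f(x) v(x) dx + [u'(x) v(x)]_0^5/3.
Choose V so that boundary terms are either known or forced to vanish.
u is Dirichlet: u(0) = u(5/3) = 0. Let V = H^1_0(0, 5/3); then v(0) = v(5/3) = 0, and [u' v]_0^5/3 = 0.
Weak formulation: find u (satisfying any essential BC) such that ∫_0^5/3 u'(x) v'(x) dx = ∫_0^5/3 f v dx for all v ∈ V.
Substituting f(x) = 4*sin(9*π*x/5), the right-hand side is ∫_0^5/3 (4*sin(9*π*x/5)) v dx.


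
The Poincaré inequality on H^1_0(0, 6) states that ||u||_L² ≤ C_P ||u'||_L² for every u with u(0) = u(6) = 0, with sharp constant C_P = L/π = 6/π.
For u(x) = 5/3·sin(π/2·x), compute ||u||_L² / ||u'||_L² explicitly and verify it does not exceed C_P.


||u||_L² / ||u'||_L² = 2/π < C_P = 6/π.

u(x) = 5/3·sin(π/2·x), so u'(x) = 5*π*cos(π*x/2)/6.
Writing u(x) = A·sin(kπx/L) with A = 5/3 and k = 3, use ∫_0^L sin²(kπx/L) dx = L/2 and ∫_0^L cos²(kπx/L) dx = L/2.
u² = 25/9·sin²(π/2·x) and (u')² = 25*π^2/36·cos²(π/2·x), and each of sin², cos² integrates to L/2 = 3 over (0, 6).
∫_0^6 u² dx = 25/3, so ||u||_L² = 5*sqrt(3)/3.
∫_0^6 (u')² dx = 25*π^2/12, so ||u'||_L² = 5*sqrt(3)*π/6.
Ratio ||u||_L² / ||u'||_L² = 2/π.
Sharp Poincaré constant on H^1_0(0, 6) is C_P = L/π = 6/π, achieved by sin(π/6·x).
This is the k = 3 harmonic; the ratio L/(kπ) is strictly less than C_P = L/π, consistent with the sharp inequality ||u||_L² ≤ C_P ||u'||_L².


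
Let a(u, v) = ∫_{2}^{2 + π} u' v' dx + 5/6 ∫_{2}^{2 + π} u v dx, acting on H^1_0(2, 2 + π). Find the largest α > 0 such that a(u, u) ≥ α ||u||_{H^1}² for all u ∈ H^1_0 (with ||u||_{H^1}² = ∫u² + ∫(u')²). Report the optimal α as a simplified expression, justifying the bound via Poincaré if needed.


α = 11/12

Coercivity of a(·,·) on H^1_0(2, 2 + π) means a(u, u) ≥ α ||u||_{H^1}² for every u ∈ H^1_0.
The interval has length L = π, and Poincaré/coercivity depend only on L. Here a(u, u) = ∫(u')² + (5/6)·∫u².
Here 0 < c = 5/6 < 1. The condition a(u,u) ≥ α||u||_{H^1}² reads (1−α)∫(u')² ≥ (α−c)∫u². Any admissible α is ≤ 1 (rapidly oscillating u have ∫u²/∫(u')² → 0), and α = 1 would force 0 ≥ (1−c)∫u², impossible since c < 1; so 1−α > 0. By the sharp Poincaré inequality on H^1_0 of an interval of length L, ∫(u')² ≥ (π/L)²∫u² with equality for the first sine mode sin(π(x−x₀)/L) (x₀ the left endpoint), so the inequality holds for all u iff (1−α)(π/L)² ≥ α − c, i.e. α ≤ ((π/L)² + c)/((π/L)² + 1) = (1 + c(L/π)²)/(1 + (L/π)²). With (π/L)² = 1 and c = 5/6, the largest admissible constant is α = ((π/L)² + c)/((π/L)² + 1).
Simplifying, α = 11/12.


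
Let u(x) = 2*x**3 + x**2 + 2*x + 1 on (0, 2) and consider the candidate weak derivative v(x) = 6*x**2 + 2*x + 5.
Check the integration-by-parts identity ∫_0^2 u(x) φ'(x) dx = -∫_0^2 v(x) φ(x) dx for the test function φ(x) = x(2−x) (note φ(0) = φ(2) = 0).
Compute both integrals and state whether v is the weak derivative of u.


LHS = -224/15, RHS = -284/15. No, v is not the weak derivative of u.

u(x) = 2*x**3 + x**2 + 2*x + 1, classical derivative u'(x) = 6*x**2 + 2*x + 2.
φ(x) = x(2−x), so φ'(x) = 2 - 2*x.
Note φ(0) = φ(2) = 0, so the boundary term u·φ vanishes.
LHS = ∫_0^2 u(x) φ'(x) dx = ∫_0^2 (-4*x^4 + 2*x^3 - 2*x^2 + 2*x + 2) dx. Term by term:
  ∫_0^2 -4*x^4 dx = -128/5;  ∫_0^2 2*x^3 dx = 8;  ∫_0^2 -2*x^2 dx = -16/3;
  ∫_0^2 2*x dx = 4;  ∫_0^2 2 dx = 4.
Sum: -128/5 + 8 − 16/3 + 4 + 4 = -224/15.
So LHS = -224/15.
∫_0^2 v(x) φ(x) dx = ∫_0^2 (-6*x^4 + 10*x^3 - x^2 + 10*x) dx. Term by term:
  ∫_0^2 -6*x^4 dx = -192/5;  ∫_0^2 10*x^3 dx = 40;  ∫_0^2 -x^2 dx = -8/3;
  ∫_0^2 10*x dx = 20.
Sum: -192/5 + 40 − 8/3 + 20 = 284/15.
So RHS = -∫_0^2 v(x) φ(x) dx = -284/15.
LHS − RHS = 4 ≠ 0, so the identity fails.
(For a valid weak derivative the identity must hold for EVERY test function, in particular this one. The failure shows v is NOT the weak derivative of u.)
Correct weak derivative would be u'(x) = 6*x**2 + 2*x + 2.


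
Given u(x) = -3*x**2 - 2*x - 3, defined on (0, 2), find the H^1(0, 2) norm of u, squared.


||u||_{H^1}^2 = 5374/15

The H^1 norm (squared) on an interval (0, L) is
  ||u||_{H^1}^2 = ∫_0^L u(x)^2 dx + ∫_0^L u'(x)^2 dx.
Compute u'(x) = -6*x - 2.
Then u(x)^2 = 9*x**4 + 12*x**3 + 22*x**2 + 12*x + 9 and u'(x)^2 = 36*x**2 + 24*x + 4.
Integrate each monomial from 0 to 2 using ∫_0^2 c·x^n dx = c·2^(n+1)/(n+1):
  ∫_0^2 u(x)^2 dx = ∫_0^2 (9*x^4 + 12*x^3 + 22*x^2 + 12*x + 9) dx. Term by term:
    ∫_0^2 9*x^4 dx = 288/5;  ∫_0^2 12*x^3 dx = 48;  ∫_0^2 22*x^2 dx = 176/3;
    ∫_0^2 12*x dx = 24;  ∫_0^2 9 dx = 18.
  Sum: 288/5 + 48 + 176/3 + 24 + 18 = 3094/15.
  ∫_0^2 u'(x)^2 dx = ∫_0^2 (36*x^2 + 24*x + 4) dx. Term by term:
    ∫_0^2 36*x^2 dx = 96;  ∫_0^2 24*x dx = 48;  ∫_0^2 4 dx = 8.
  Sum: 96 + 48 + 8 = 152.
Adding: ||u||_{H^1}^2 = 3094/15 + 152 = 5374/15.


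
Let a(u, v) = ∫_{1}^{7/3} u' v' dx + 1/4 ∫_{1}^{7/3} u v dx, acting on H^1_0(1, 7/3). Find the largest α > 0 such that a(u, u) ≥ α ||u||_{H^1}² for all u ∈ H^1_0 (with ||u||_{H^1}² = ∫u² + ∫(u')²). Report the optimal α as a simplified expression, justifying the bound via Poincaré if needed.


α = (4 + 9*π^2)/(16 + 9*π^2)

Coercivity of a(·,·) on H^1_0(1, 7/3) means a(u, u) ≥ α ||u||_{H^1}² for every u ∈ H^1_0.
The interval has length L = 4/3, and Poincaré/coercivity depend only on L. Here a(u, u) = ∫(u')² + (1/4)·∫u².
Here 0 < c = 1/4 < 1. The condition a(u,u) ≥ α||u||_{H^1}² reads (1−α)∫(u')² ≥ (α−c)∫u². Any admissible α is ≤ 1 (rapidly oscillating u have ∫u²/∫(u')² → 0), and α = 1 would force 0 ≥ (1−c)∫u², impossible since c < 1; so 1−α > 0. By the sharp Poincaré inequality on H^1_0 of an interval of length L, ∫(u')² ≥ (π/L)²∫u² with equality for the first sine mode sin(π(x−x₀)/L) (x₀ the left endpoint), so the inequality holds for all u iff (1−α)(π/L)² ≥ α − c, i.e. α ≤ ((π/L)² + c)/((π/L)² + 1) = (1 + c(L/π)²)/(1 + (L/π)²). With (π/L)² = 9*π^2/16 and c = 1/4, the largest admissible constant is α = ((π/L)² + c)/((π/L)² + 1).
Simplifying, α = (4 + 9*π^2)/(16 + 9*π^2).


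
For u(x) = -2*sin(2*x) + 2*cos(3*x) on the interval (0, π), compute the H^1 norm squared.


||u||_{H^1(0,π)}^2 = 64 + 30*π

u'(x) = -6*sin(3*x) - 4*cos(2*x).
Expand u² and (u')² and integrate term by term on (0, π), using: for integers n ≥ 1, ∫_0^π sin²(nx) dx = ∫_0^π cos²(nx) dx = π/2; for n ≠ n', ∫_0^π sin(nx)sin(n'x) dx = ∫_0^π cos(nx)cos(n'x) dx = 0; and by product-to-sum, ∫_0^π sin(nx)cos(n'x) dx = ½∫_0^π [sin((n+n')x) + sin((n−n')x)] dx, which is 0 when n+n' is even and 2n/(n²−n'²) when n+n' is odd (it need not vanish on (0, π)).
  u² squared terms: (-2)²·∫sin(2x)² dx = 4·π/2 = 2*π;  (2)²·∫cos(3x)² dx = 4·π/2 = 2*π.
  u² cross terms: 2·(-2)·(2)·∫sin(2x)·cos(3x) dx = -8·(-4/5) = 32/5.
  So ∫_0^π u² dx = 2*π + 2*π + 32/5 = 32/5 + 4*π.
  (u')² squared terms: (-6)²·∫sin(3x)² dx = 36·π/2 = 18*π;  (-4)²·∫cos(2x)² dx = 16·π/2 = 8*π.
  (u')² cross terms: 2·(-6)·(-4)·∫sin(3x)·cos(2x) dx = 48·(6/5) = 288/5.
  So ∫_0^π (u')² dx = 18*π + 8*π + 288/5 = 288/5 + 26*π.
||u||_{H^1}^2 = (32/5 + 4*π) + (288/5 + 26*π) = 64 + 30*π.


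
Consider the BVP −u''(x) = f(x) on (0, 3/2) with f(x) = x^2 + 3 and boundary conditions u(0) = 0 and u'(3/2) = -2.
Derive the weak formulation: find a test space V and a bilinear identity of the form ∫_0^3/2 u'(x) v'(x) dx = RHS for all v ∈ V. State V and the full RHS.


V = {v ∈ H^1(0, 3/2) : v(0) = 0} (test functions vanish at x = 0 where u is specified); weak form: ∫_0^3/2 u'v' dx = ∫_0^3/2 (x^2 + 3) v dx − 2·v(3/2) for all v ∈ V.

Multiply both sides by a test function v and integrate from 0 to 3/2:
  ∫_0^3/2 −u''(x) v(x) dx = ∫_0^3/2 f(x) v(x) dx.
Integrate the LHS by parts once:
  ∫_0^3/2 −u'' v dx = −[u'(x) v(x)]_0^3/2 + ∫_0^3/2 u'(x) v'(x) dx.
Thus ∫_0^3/2 u'(x) v'(x) dx = ∫_0^3/2 f(x) v(x) dx + [u'(x) v(x)]_0^3/2.
Choose V so that boundary terms are either known or forced to vanish.
Mixed BC: u(0) = 0 (Dirichlet) and u'(3/2) = -2 (Neumann). Define V = {v ∈ H^1(0, 3/2) : v(0) = 0}. Then [u' v]_0^3/2 = u'(3/2)·v(3/2) − u'(0)·0 = − 2·v(3/2).
Weak formulation: find u (satisfying any essential BC) such that ∫_0^3/2 u'(x) v'(x) dx = ∫_0^3/2 f v dx − 2·v(3/2) for all v ∈ V (Dirichlet at 0 absorbed into V; Neumann datum at x = 3/2 contributes the boundary term).
Substituting f(x) = x^2 + 3, the right-hand side is ∫_0^3/2 (x^2 + 3) v dx − 2·v(3/2).


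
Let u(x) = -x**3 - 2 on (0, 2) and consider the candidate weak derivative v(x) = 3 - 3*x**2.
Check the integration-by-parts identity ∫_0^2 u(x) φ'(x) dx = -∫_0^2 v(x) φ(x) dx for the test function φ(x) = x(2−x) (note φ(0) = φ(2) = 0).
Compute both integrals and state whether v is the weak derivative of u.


LHS = 24/5, RHS = 4/5. No, v is not the weak derivative of u.

u(x) = -x**3 - 2, classical derivative u'(x) = -3*x**2.
φ(x) = x(2−x), so φ'(x) = 2 - 2*x.
Note φ(0) = φ(2) = 0, so the boundary term u·φ vanishes.
LHS = ∫_0^2 u(x) φ'(x) dx = ∫_0^2 (2*x^4 - 2*x^3 + 4*x - 4) dx. Term by term:
  ∫_0^2 2*x^4 dx = 64/5;  ∫_0^2 -2*x^3 dx = -8;  ∫_0^2 4*x dx = 8;
  ∫_0^2 -4 dx = -8.
Sum: 64/5 − 8 + 8 − 8 = 24/5.
So LHS = 24/5.
∫_0^2 v(x) φ(x) dx = ∫_0^2 (3*x^4 - 6*x^3 - 3*x^2 + 6*x) dx. Term by term:
  ∫_0^2 3*x^4 dx = 96/5;  ∫_0^2 -6*x^3 dx = -24;  ∫_0^2 -3*x^2 dx = -8;
  ∫_0^2 6*x dx = 12.
Sum: 96/5 − 24 − 8 + 12 = -4/5.
So RHS = -∫_0^2 v(x) φ(x) dx = 4/5.
LHS − RHS = 4 ≠ 0, so the identity fails.
(For a valid weak derivative the identity must hold for EVERY test function, in particular this one. The failure shows v is NOT the weak derivative of u.)
Correct weak derivative would be u'(x) = -3*x**2.


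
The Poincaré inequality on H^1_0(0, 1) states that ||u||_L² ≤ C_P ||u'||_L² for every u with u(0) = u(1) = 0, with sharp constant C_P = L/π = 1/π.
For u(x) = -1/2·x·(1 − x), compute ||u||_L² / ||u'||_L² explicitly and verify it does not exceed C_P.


||u||_L² / ||u'||_L² = sqrt(10)/10 < C_P = 1/π.

u(x) = -1/2·x·(1 − x), so u'(x) = x - 1/2.
u(x) = -1/2·x·(1 − x) vanishes at x = 0 and x = 1, so u ∈ H^1_0(0, 1). Differentiate via the product rule and integrate the resulting polynomials term by term.
  ∫_0^1 u² dx = ∫_0^1 (x^4/4 - x^3/2 + x^2/4) dx. Term by term:
    ∫_0^1 x^4/4 dx = 1/20;  ∫_0^1 -x^3/2 dx = -1/8;  ∫_0^1 x^2/4 dx = 1/12.
  Sum: 1/20 − 1/8 + 1/12 = 1/120.
  ∫_0^1 (u')² dx = ∫_0^1 (x^2 - x + 1/4) dx. Term by term:
    ∫_0^1 x^2 dx = 1/3;  ∫_0^1 -x dx = -1/2;  ∫_0^1 1/4 dx = 1/4.
  Sum: 1/3 − 1/2 + 1/4 = 1/12.
∫_0^1 u² dx = 1/120, so ||u||_L² = sqrt(30)/60.
∫_0^1 (u')² dx = 1/12, so ||u'||_L² = sqrt(3)/6.
Ratio ||u||_L² / ||u'||_L² = sqrt(10)/10.
Sharp Poincaré constant on H^1_0(0, 1) is C_P = L/π = 1/π, achieved by sin(π·x).
A polynomial bump cannot attain the sharp Poincaré constant (only the first sine eigenfunction does), so the ratio is strictly less than C_P, consistent with ||u||_L² ≤ C_P ||u'||_L².
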